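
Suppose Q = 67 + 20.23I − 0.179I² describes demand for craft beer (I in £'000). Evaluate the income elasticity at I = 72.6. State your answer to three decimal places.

At I = 72.6: Q = 592.2320.
dQ/dI = 20.23 − 0.358I = -5.76080.
η = (dQ/dI)·(I/Q) = -5.76080 × (72.6/592.2320) = -0.706.

-0.706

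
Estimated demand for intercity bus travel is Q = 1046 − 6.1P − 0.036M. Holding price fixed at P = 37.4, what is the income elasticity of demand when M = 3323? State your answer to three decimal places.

At P = 37.4, M = 3323: Q = 698.232.
Holding P constant, ∂Q/∂M = −0.036.
η_M = (∂Q/∂M)·(M/Q) = -0.036 × (3323/698.232) = -0.171.

-0.171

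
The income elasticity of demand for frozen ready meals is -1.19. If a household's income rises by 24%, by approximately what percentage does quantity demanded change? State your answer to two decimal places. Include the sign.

-28.56%

%ΔQ ≈ η × %ΔI = -1.19 × 24% = -28.56%.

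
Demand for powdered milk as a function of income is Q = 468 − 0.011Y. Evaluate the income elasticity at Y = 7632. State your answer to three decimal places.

-0.219

At Y = 7632: Q = 384.048.
dQ/dY = −0.011.
η = (dQ/dY)·(Y/Q) = -0.011 × (7632/384.048) = -0.219.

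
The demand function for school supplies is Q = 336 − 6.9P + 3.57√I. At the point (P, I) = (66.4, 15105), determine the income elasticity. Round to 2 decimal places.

At P = 66.4, I = 15105: Q = 316.602.
Holding P constant, ∂Q/∂I = 3.57/(2√I) = 0.0145237.
η_I = (∂Q/∂I)·(I/Q) = 0.0145237 × (15105/316.602) = 0.69.

0.69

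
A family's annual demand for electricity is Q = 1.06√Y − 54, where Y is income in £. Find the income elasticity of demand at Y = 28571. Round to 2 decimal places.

At Y = 28571: Q = 125.171.
dQ/dY = 1.06/(2√Y) = 0.00313555 at this income.
η = (dQ/dY)·(Y/Q) = 0.00313555 × (28571/125.171) = 0.72.

0.72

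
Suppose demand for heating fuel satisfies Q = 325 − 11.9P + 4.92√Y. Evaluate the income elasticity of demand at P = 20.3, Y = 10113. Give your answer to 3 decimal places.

At P = 20.3, Y = 10113: Q = 578.202.
Holding P constant, ∂Q/∂Y = 4.92/(2√Y) = 0.0244622.
η_Y = (∂Q/∂Y)·(Y/Q) = 0.0244622 × (10113/578.202) = 0.428.

0.428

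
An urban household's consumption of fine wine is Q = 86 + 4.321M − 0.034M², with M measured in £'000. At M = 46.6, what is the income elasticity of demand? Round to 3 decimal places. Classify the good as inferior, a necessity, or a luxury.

At M = 46.6: Q = 213.5256.
dQ/dM = 4.321 − 0.068M = 1.15220.
η = (dQ/dM)·(M/Q) = 1.15220 × (46.6/213.5256) = 0.251.
0 < η < 1 ⇒ necessity.

0.251 (necessity)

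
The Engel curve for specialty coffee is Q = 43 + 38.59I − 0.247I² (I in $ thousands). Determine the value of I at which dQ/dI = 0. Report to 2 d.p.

78.12

dQ/dI = 38.59 − 0.494I.
The good is inferior where dQ/dI < 0. Setting dQ/dI = 0 gives I = 38.59 / 0.494 = 78.12.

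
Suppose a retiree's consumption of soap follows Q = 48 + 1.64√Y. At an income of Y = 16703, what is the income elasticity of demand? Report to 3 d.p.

0.408

At Y = 16703: Q = 259.954.
dQ/dY = 1.64/(2√Y) = 0.00634478 at this income.
η = (dQ/dY)·(Y/Q) = 0.00634478 × (16703/259.954) = 0.408.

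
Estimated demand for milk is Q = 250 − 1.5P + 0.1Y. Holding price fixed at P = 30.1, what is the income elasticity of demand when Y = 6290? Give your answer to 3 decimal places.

0.754

At P = 30.1, Y = 6290: Q = 833.850.
Holding P constant, ∂Q/∂Y = 0.1.
η_Y = (∂Q/∂Y)·(Y/Q) = 0.1 × (6290/833.850) = 0.754.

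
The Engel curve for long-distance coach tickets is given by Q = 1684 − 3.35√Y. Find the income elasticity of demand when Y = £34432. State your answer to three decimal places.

-0.293

At Y = 34432: Q = 1062.379.
dQ/dY = -3.35/(2√Y) = -0.0090268 at this income.
η = (dQ/dY)·(Y/Q) = -0.0090268 × (34432/1062.379) = -0.293.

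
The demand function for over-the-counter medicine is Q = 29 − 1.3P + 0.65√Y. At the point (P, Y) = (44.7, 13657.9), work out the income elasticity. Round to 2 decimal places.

0.81

At P = 44.7, Y = 13657.9: Q = 46.854.
Holding P constant, ∂Q/∂Y = 0.65/(2√Y) = 0.00278094.
η_Y = (∂Q/∂Y)·(Y/Q) = 0.00278094 × (13657.9/46.854) = 0.81.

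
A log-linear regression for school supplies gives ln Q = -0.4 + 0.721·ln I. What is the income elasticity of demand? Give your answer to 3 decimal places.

In a log-linear demand, the coefficient on ln I is the income elasticity.
So η = 0.721.

0.721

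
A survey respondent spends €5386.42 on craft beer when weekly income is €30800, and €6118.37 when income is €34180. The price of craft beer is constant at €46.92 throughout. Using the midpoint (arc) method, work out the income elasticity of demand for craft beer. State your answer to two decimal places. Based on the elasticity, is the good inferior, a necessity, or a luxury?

1.22 (luxury)

With a constant price, Q₁ = 5386.42/46.92 = 114.800 and Q₂ = 6118.37/46.92 = 130.400 (equivalently, work directly with expenditure since P cancels).
Midpoint %ΔQ = (6118.37 − 5386.42)/5752.40 = 0.12724; midpoint %ΔI = (34180 − 30800)/32490 = 0.10403.
η = 0.12724 / 0.10403 = 1.22.
η > 1 ⇒ luxury.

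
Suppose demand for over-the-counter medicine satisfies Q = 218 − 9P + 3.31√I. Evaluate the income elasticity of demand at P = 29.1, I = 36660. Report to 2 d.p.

At P = 29.1, I = 36660: Q = 589.859.
Holding P constant, ∂Q/∂I = 3.31/(2√I) = 0.00864374.
η_I = (∂Q/∂I)·(I/Q) = 0.00864374 × (36660/589.859) = 0.54.

0.54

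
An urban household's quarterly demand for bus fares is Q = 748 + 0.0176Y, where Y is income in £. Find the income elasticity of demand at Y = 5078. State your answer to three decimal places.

0.107

At Y = 5078: Q = 837.373.
dQ/dY = 0.0176.
η = (dQ/dY)·(Y/Q) = 0.0176 × (5078/837.373) = 0.107.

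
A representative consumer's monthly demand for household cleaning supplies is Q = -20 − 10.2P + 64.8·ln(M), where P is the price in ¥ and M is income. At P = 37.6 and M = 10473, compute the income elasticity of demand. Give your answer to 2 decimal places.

At P = 37.6, M = 10473: Q = 196.305.
Holding P constant, ∂Q/∂M = 64.8/M = 0.00618734.
η_M = (∂Q/∂M)·(M/Q) = 0.00618734 × (10473/196.305) = 0.33.

0.33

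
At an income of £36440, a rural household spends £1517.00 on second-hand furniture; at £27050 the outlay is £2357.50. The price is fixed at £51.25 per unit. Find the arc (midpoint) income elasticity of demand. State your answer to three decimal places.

With a constant price, Q₁ = 1517.00/51.25 = 29.600 and Q₂ = 2357.50/51.25 = 46.000 (equivalently, work directly with expenditure since P cancels).
Midpoint %ΔQ = (2357.50 − 1517.00)/1937.25 = 0.43386; midpoint %ΔI = (27050 − 36440)/31745 = -0.29579.
η = 0.43386 / -0.29579 = -1.467.

-1.467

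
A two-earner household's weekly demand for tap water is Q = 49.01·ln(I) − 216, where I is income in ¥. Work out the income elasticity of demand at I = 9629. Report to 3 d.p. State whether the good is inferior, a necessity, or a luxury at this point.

0.210 (necessity)

At I = 9629: Q = 233.546.
dQ/dI = 49.01/I = 0.00508983 at this income.
η = (dQ/dI)·(I/Q) = 0.00508983 × (9629/233.546) = 0.210.
Since 0 < η < 1, the good is a necessity.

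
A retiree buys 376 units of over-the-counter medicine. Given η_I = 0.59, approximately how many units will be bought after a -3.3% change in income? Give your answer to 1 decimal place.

368.7

%ΔQ ≈ η × %ΔI = 0.59 × (-3.3%) = -1.947%.
New Q ≈ 376 × (1 − 0.01947) = 368.7.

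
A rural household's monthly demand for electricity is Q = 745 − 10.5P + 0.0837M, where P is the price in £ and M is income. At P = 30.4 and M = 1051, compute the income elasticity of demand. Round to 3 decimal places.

0.171

At P = 30.4, M = 1051: Q = 513.769.
Holding P constant, ∂Q/∂M = 0.0837.
η_M = (∂Q/∂M)·(M/Q) = 0.0837 × (1051/513.769) = 0.171.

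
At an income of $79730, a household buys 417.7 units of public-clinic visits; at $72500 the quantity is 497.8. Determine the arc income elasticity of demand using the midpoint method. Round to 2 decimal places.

ΔQ = 497.8 − 417.7 = 80.1; midpoint Q̄ = (417.7 + 497.8)/2 = 457.75.
ΔI = 72500 − 79730 = -7230; midpoint Ī = (79730 + 72500)/2 = 76115.
η = (ΔQ/Q̄) ÷ (ΔI/Ī) = (80.1/457.75) ÷ (-7230/76115) = -1.84.

-1.84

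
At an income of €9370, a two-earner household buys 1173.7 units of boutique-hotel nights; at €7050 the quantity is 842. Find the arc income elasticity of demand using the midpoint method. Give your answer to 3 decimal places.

1.165

ΔQ = 842 − 1173.7 = -331.7; midpoint Q̄ = (1173.7 + 842)/2 = 1007.85.
ΔI = 7050 − 9370 = -2320; midpoint Ī = (9370 + 7050)/2 = 8210.
η = (ΔQ/Q̄) ÷ (ΔI/Ī) = (-331.7/1007.85) ÷ (-2320/8210) = 1.165.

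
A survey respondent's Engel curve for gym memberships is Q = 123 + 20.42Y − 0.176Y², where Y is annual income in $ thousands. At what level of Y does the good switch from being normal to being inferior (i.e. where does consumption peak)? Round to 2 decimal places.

dQ/dY = 20.42 − 0.352Y.
The good is inferior where dQ/dY < 0. Setting dQ/dY = 0 gives Y = 20.42 / 0.352 = 58.01.

58.01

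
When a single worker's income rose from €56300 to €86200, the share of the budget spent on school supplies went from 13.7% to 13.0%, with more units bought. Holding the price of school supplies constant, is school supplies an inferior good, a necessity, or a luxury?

Quantity rises but the budget share falls as income rises, so 0 < η < 1.

necessity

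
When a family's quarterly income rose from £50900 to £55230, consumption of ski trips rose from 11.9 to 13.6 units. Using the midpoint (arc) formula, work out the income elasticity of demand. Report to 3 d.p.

1.634

ΔQ = 13.6 − 11.9 = 1.7; midpoint Q̄ = (11.9 + 13.6)/2 = 12.75.
ΔI = 55230 − 50900 = 4330; midpoint Ī = (50900 + 55230)/2 = 53065.
η = (ΔQ/Q̄) ÷ (ΔI/Ī) = (1.7/12.75) ÷ (4330/53065) = 1.634.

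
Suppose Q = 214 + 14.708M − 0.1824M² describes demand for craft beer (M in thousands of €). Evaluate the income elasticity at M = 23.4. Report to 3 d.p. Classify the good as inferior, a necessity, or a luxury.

At M = 23.4: Q = 458.2923.
dQ/dM = 14.708 − 0.3648M = 6.17168.
η = (dQ/dM)·(M/Q) = 6.17168 × (23.4/458.2923) = 0.315.
0 < η < 1 ⇒ necessity.

0.315 (necessity)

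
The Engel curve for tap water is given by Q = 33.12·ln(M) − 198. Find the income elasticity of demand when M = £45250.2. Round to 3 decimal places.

At M = 45250.2: Q = 157.045.
dQ/dM = 33.12/M = 0.00073193 at this income.
η = (dQ/dM)·(M/Q) = 0.00073193 × (45250.2/157.045) = 0.211.

0.211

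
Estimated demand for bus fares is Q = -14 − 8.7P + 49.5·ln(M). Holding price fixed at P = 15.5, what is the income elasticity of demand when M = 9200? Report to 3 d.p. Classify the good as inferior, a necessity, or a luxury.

0.163 (necessity)

At P = 15.5, M = 9200: Q = 302.934.
Holding P constant, ∂Q/∂M = 49.5/M = 0.00538043.
η_M = (∂Q/∂M)·(M/Q) = 0.00538043 × (9200/302.934) = 0.163.
Since 0 < η < 1, this is a necessity.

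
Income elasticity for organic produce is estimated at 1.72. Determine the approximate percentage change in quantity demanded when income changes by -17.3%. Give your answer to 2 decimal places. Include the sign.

-29.76%

%ΔQ ≈ η × %ΔI = 1.72 × (-17.3%) = -29.76%.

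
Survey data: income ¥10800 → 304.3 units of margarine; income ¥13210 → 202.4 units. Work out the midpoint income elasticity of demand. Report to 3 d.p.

-2.004

ΔQ = 202.4 − 304.3 = -101.9; midpoint Q̄ = (304.3 + 202.4)/2 = 253.35.
ΔI = 13210 − 10800 = 2410; midpoint Ī = (10800 + 13210)/2 = 12005.
η = (ΔQ/Q̄) ÷ (ΔI/Ī) = (-101.9/253.35) ÷ (2410/12005) = -2.004.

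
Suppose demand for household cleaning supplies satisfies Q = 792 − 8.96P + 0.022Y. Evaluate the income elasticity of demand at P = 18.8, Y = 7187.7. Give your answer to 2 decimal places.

At P = 18.8, Y = 7187.7: Q = 781.681.
Holding P constant, ∂Q/∂Y = 0.022.
η_Y = (∂Q/∂Y)·(Y/Q) = 0.022 × (7187.7/781.681) = 0.20.

0.20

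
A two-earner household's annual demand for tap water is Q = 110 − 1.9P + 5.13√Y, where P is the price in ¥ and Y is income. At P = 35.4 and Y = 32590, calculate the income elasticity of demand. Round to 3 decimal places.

At P = 35.4, Y = 32590: Q = 968.844.
Holding P constant, ∂Q/∂Y = 5.13/(2√Y) = 0.0142084.
η_Y = (∂Q/∂Y)·(Y/Q) = 0.0142084 × (32590/968.844) = 0.478.

0.478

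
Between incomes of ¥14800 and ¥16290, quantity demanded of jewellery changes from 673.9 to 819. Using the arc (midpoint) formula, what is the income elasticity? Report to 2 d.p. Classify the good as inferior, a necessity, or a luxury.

ΔQ = 819 − 673.9 = 145.1; midpoint Q̄ = (673.9 + 819)/2 = 746.45.
ΔI = 16290 − 14800 = 1490; midpoint Ī = (14800 + 16290)/2 = 15545.
η = (ΔQ/Q̄) ÷ (ΔI/Ī) = (145.1/746.45) ÷ (1490/15545) = 2.03.
η > 1 ⇒ luxury.

2.03 (luxury)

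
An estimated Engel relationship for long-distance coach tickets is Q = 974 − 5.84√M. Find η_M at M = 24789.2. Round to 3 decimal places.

At M = 24789.2: Q = 54.516.
dQ/dM = -5.84/(2√M) = -0.0185461 at this income.
η = (dQ/dM)·(M/Q) = -0.0185461 × (24789.2/54.516) = -8.433.

-8.433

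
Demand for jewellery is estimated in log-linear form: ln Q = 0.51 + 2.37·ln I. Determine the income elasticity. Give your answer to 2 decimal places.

In a log-linear demand, the coefficient on ln I is the income elasticity.
So η = 2.37.

2.37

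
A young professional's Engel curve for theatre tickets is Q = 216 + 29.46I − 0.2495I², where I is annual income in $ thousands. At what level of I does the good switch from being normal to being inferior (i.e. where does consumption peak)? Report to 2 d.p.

dQ/dI = 29.46 − 0.499I.
The good is inferior where dQ/dI < 0. Setting dQ/dI = 0 gives I = 29.46 / 0.499 = 59.04.

59.04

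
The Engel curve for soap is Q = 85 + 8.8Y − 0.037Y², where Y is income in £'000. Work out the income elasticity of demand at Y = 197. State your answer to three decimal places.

At Y = 197: Q = 382.6670.
dQ/dY = 8.8 − 0.074Y = -5.77800.
η = (dQ/dY)·(Y/Q) = -5.77800 × (197/382.6670) = -2.975.

-2.975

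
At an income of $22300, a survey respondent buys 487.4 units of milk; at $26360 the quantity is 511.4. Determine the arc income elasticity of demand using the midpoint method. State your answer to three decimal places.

0.288

ΔQ = 511.4 − 487.4 = 24; midpoint Q̄ = (487.4 + 511.4)/2 = 499.4.
ΔI = 26360 − 22300 = 4060; midpoint Ī = (22300 + 26360)/2 = 24330.
η = (ΔQ/Q̄) ÷ (ΔI/Ī) = (24/499.4) ÷ (4060/24330) = 0.288.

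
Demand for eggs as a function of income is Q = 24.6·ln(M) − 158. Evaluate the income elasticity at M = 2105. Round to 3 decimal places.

At M = 2105: Q = 30.241.
dQ/dM = 24.6/M = 0.0116865 at this income.
η = (dQ/dM)·(M/Q) = 0.0116865 × (2105/30.241) = 0.813.

0.813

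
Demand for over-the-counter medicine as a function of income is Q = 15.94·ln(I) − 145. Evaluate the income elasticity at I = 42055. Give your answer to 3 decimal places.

0.645

At I = 42055: Q = 24.709.
dQ/dI = 15.94/I = 0.000379027 at this income.
η = (dQ/dI)·(I/Q) = 0.000379027 × (42055/24.709) = 0.645.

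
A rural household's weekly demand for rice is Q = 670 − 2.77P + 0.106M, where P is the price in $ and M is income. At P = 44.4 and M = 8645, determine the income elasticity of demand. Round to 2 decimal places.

At P = 44.4, M = 8645: Q = 1463.382.
Holding P constant, ∂Q/∂M = 0.106.
η_M = (∂Q/∂M)·(M/Q) = 0.106 × (8645/1463.382) = 0.63.

0.63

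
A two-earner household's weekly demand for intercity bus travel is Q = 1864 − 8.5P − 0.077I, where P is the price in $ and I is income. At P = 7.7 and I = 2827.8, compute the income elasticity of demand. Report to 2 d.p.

At P = 7.7, I = 2827.8: Q = 1580.809.
Holding P constant, ∂Q/∂I = −0.077.
η_I = (∂Q/∂I)·(I/Q) = -0.077 × (2827.8/1580.809) = -0.14.

-0.14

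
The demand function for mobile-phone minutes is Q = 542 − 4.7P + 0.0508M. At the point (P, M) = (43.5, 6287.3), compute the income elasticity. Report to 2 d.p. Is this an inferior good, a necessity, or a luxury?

0.49 (necessity)

At P = 43.5, M = 6287.3: Q = 656.945.
Holding P constant, ∂Q/∂M = 0.0508.
η_M = (∂Q/∂M)·(M/Q) = 0.0508 × (6287.3/656.945) = 0.49.
Since 0 < η < 1, this is a necessity.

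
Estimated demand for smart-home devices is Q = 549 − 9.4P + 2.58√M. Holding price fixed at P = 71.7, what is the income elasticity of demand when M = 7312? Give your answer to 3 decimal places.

1.153

At P = 71.7, M = 7312: Q = 95.636.
Holding P constant, ∂Q/∂M = 2.58/(2√M) = 0.0150859.
η_M = (∂Q/∂M)·(M/Q) = 0.0150859 × (7312/95.636) = 1.153.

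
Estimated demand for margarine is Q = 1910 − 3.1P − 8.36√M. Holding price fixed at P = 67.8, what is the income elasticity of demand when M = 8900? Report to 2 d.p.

At P = 67.8, M = 8900: Q = 911.139.
Holding P constant, ∂Q/∂M = -8.36/(2√M) = -0.0443079.
η_M = (∂Q/∂M)·(M/Q) = -0.0443079 × (8900/911.139) = -0.43.

-0.43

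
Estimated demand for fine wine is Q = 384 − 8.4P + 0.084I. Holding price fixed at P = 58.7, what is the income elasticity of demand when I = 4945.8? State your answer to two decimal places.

At P = 58.7, I = 4945.8: Q = 306.367.
Holding P constant, ∂Q/∂I = 0.084.
η_I = (∂Q/∂I)·(I/Q) = 0.084 × (4945.8/306.367) = 1.36.

1.36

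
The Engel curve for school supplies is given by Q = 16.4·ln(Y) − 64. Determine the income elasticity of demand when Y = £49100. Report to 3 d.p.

0.145

At Y = 49100: Q = 113.146.
dQ/dY = 16.4/Y = 0.000334012 at this income.
η = (dQ/dY)·(Y/Q) = 0.000334012 × (49100/113.146) = 0.145.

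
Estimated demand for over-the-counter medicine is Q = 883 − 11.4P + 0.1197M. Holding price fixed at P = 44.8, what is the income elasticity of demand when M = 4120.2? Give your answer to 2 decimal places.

At P = 44.8, M = 4120.2: Q = 865.468.
Holding P constant, ∂Q/∂M = 0.1197.
η_M = (∂Q/∂M)·(M/Q) = 0.1197 × (4120.2/865.468) = 0.57.

0.57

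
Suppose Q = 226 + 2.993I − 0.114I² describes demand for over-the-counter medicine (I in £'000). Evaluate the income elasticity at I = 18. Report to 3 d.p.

-0.082

At I = 18: Q = 242.9380.
dQ/dI = 2.993 − 0.228I = -1.11100.
η = (dQ/dI)·(I/Q) = -1.11100 × (18/242.9380) = -0.082.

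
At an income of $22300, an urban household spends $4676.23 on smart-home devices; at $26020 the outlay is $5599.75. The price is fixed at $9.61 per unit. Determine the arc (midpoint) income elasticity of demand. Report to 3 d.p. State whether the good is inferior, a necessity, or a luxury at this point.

1.167 (luxury)

With a constant price, Q₁ = 4676.23/9.61 = 486.600 and Q₂ = 5599.75/9.61 = 582.700 (equivalently, work directly with expenditure since P cancels).
Midpoint %ΔQ = (5599.75 − 4676.23)/5137.99 = 0.17974; midpoint %ΔI = (26020 − 22300)/24160 = 0.15397.
η = 0.17974 / 0.15397 = 1.167.
η > 1 ⇒ luxury.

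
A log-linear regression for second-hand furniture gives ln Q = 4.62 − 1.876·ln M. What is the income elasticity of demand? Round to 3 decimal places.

-1.876

In a log-linear demand, the coefficient on ln M is the income elasticity.
So η = -1.876.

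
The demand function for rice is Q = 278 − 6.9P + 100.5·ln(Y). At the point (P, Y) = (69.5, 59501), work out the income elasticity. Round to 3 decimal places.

0.111

At P = 69.5, Y = 59501: Q = 903.322.
Holding P constant, ∂Q/∂Y = 100.5/Y = 0.00168905.
η_Y = (∂Q/∂Y)·(Y/Q) = 0.00168905 × (59501/903.322) = 0.111.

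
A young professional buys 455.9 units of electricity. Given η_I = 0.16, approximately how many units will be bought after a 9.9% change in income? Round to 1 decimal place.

%ΔQ ≈ η × %ΔI = 0.16 × 9.9% = 1.584%.
New Q ≈ 455.9 × (1 + 0.01584) = 463.1.

463.1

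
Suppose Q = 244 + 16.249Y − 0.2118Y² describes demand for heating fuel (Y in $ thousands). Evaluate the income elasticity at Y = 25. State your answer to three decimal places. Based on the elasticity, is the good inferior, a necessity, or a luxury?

0.273 (necessity)

At Y = 25: Q = 517.8500.
dQ/dY = 16.249 − 0.4236Y = 5.65900.
η = (dQ/dY)·(Y/Q) = 5.65900 × (25/517.8500) = 0.273.
0 < η < 1 ⇒ necessity.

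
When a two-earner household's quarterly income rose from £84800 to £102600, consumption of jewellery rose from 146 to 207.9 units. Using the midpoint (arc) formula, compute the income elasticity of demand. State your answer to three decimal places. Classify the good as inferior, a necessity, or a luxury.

ΔQ = 207.9 − 146 = 61.9; midpoint Q̄ = (146 + 207.9)/2 = 176.95.
ΔI = 102600 − 84800 = 17800; midpoint Ī = (84800 + 102600)/2 = 93700.
η = (ΔQ/Q̄) ÷ (ΔI/Ī) = (61.9/176.95) ÷ (17800/93700) = 1.841.
η > 1 ⇒ luxury.

1.841 (luxury)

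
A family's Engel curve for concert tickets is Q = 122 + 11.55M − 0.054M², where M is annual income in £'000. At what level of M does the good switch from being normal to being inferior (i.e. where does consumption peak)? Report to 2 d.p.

106.94

dQ/dM = 11.55 − 0.108M.
The good is inferior where dQ/dM < 0. Setting dQ/dM = 0 gives M = 11.55 / 0.108 = 106.94.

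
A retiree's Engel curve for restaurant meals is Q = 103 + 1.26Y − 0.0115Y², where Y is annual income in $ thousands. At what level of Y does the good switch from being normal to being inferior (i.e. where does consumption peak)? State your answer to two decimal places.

54.78

dQ/dY = 1.26 − 0.023Y.
The good is inferior where dQ/dY < 0. Setting dQ/dY = 0 gives Y = 1.26 / 0.023 = 54.78.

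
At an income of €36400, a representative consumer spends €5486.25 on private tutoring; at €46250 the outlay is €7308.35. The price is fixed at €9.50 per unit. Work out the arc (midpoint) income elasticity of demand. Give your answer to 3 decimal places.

With a constant price, Q₁ = 5486.25/9.50 = 577.500 and Q₂ = 7308.35/9.50 = 769.300 (equivalently, work directly with expenditure since P cancels).
Midpoint %ΔQ = (7308.35 − 5486.25)/6397.30 = 0.28482; midpoint %ΔI = (46250 − 36400)/41325 = 0.23835.
η = 0.28482 / 0.23835 = 1.195.

1.195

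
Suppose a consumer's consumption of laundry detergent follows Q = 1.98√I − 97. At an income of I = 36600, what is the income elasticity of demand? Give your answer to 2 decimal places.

At I = 36600: Q = 281.796.
dQ/dI = 1.98/(2√I) = 0.00517481 at this income.
η = (dQ/dI)·(I/Q) = 0.00517481 × (36600/281.796) = 0.67.

0.67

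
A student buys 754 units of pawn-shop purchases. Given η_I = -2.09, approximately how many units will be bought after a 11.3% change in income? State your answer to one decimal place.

575.9

%ΔQ ≈ η × %ΔI = -2.09 × 11.3% = -23.617%.
New Q ≈ 754 × (1 − 0.23617) = 575.9.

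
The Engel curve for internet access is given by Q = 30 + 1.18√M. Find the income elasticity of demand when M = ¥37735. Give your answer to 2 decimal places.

At M = 37735: Q = 259.221.
dQ/dM = 1.18/(2√M) = 0.00303725 at this income.
η = (dQ/dM)·(M/Q) = 0.00303725 × (37735/259.221) = 0.44.

0.44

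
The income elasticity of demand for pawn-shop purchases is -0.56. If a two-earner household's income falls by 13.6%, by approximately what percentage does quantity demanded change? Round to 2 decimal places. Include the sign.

7.62%

%ΔQ ≈ η × %ΔI = -0.56 × (-13.6%) = 7.62%.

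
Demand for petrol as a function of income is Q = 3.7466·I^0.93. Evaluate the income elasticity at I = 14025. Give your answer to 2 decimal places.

0.93

For Q = A·I^β the income elasticity is constant and equal to β.
Here β = 0.93, so η = 0.93.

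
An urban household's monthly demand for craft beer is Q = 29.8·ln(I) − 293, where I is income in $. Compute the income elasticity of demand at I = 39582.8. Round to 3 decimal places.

1.326

At I = 39582.8: Q = 22.467.
dQ/dI = 29.8/I = 0.000752852 at this income.
η = (dQ/dI)·(I/Q) = 0.000752852 × (39582.8/22.467) = 1.326.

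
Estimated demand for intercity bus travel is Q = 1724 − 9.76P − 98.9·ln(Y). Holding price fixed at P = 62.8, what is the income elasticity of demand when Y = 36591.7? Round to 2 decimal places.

-1.38

At P = 62.8, Y = 36591.7: Q = 71.873.
Holding P constant, ∂Q/∂Y = -98.9/Y = -0.0027028.
η_Y = (∂Q/∂Y)·(Y/Q) = -0.0027028 × (36591.7/71.873) = -1.38.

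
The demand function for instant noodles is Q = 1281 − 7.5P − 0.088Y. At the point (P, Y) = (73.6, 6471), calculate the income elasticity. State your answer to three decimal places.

At P = 73.6, Y = 6471: Q = 159.552.
Holding P constant, ∂Q/∂Y = −0.088.
η_Y = (∂Q/∂Y)·(Y/Q) = -0.088 × (6471/159.552) = -3.569.

-3.569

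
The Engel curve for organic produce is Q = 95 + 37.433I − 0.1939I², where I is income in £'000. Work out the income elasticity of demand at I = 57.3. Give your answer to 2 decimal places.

At I = 57.3: Q = 1603.2810.
dQ/dI = 37.433 − 0.3878I = 15.21206.
η = (dQ/dI)·(I/Q) = 15.21206 × (57.3/1603.2810) = 0.54.

0.54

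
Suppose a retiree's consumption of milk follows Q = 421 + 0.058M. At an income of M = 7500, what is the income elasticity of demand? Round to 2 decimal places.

0.51

At M = 7500: Q = 856.000.
dQ/dM = 0.058.
η = (dQ/dM)·(M/Q) = 0.058 × (7500/856.000) = 0.51.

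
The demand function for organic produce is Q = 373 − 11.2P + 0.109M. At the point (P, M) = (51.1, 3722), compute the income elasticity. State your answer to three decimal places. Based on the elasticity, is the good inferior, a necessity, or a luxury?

At P = 51.1, M = 3722: Q = 206.378.
Holding P constant, ∂Q/∂M = 0.109.
η_M = (∂Q/∂M)·(M/Q) = 0.109 × (3722/206.378) = 1.966.
Since η > 1, this is a luxury.

1.966 (luxury)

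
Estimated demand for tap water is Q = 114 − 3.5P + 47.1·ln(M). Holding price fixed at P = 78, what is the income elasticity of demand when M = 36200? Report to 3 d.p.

0.140

At P = 78, M = 36200: Q = 335.400.
Holding P constant, ∂Q/∂M = 47.1/M = 0.0013011.
η_M = (∂Q/∂M)·(M/Q) = 0.0013011 × (36200/335.400) = 0.140.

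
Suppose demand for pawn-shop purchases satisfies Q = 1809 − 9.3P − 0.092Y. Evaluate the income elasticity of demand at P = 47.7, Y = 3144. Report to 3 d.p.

At P = 47.7, Y = 3144: Q = 1076.142.
Holding P constant, ∂Q/∂Y = −0.092.
η_Y = (∂Q/∂Y)·(Y/Q) = -0.092 × (3144/1076.142) = -0.269.

-0.269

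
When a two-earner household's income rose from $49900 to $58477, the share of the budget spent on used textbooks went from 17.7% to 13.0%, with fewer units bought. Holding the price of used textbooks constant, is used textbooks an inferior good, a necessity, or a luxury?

inferior good

Quantity demanded falls as income rises, so η < 0.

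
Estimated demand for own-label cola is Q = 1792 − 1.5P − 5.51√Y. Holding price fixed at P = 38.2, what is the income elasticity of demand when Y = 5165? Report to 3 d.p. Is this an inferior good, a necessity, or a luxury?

-0.148 (inferior good)

At P = 38.2, Y = 5165: Q = 1338.708.
Holding P constant, ∂Q/∂Y = -5.51/(2√Y) = -0.0383342.
η_Y = (∂Q/∂Y)·(Y/Q) = -0.0383342 × (5165/1338.708) = -0.148.
Since η < 0, this is an inferior good.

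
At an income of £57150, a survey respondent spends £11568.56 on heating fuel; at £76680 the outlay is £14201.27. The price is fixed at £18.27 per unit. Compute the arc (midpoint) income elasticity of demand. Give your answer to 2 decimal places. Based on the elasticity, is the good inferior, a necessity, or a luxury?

With a constant price, Q₁ = 11568.56/18.27 = 633.200 and Q₂ = 14201.27/18.27 = 777.300 (equivalently, work directly with expenditure since P cancels).
Midpoint %ΔQ = (14201.27 − 11568.56)/12884.92 = 0.20432; midpoint %ΔI = (76680 − 57150)/66915 = 0.29186.
η = 0.20432 / 0.29186 = 0.70.
0 < η < 1 ⇒ necessity.

0.70 (necessity)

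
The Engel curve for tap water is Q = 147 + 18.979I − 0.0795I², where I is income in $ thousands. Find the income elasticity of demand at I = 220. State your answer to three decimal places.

At I = 220: Q = 474.5800.
dQ/dI = 18.979 − 0.159I = -16.00100.
η = (dQ/dI)·(I/Q) = -16.00100 × (220/474.5800) = -7.418.

-7.418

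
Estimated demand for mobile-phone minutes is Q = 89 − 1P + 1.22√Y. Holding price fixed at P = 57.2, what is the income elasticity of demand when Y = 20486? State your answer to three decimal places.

0.423

At P = 57.2, Y = 20486: Q = 206.418.
Holding P constant, ∂Q/∂Y = 1.22/(2√Y) = 0.00426188.
η_Y = (∂Q/∂Y)·(Y/Q) = 0.00426188 × (20486/206.418) = 0.423.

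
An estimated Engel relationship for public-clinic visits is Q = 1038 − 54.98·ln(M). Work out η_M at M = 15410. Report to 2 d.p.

-0.11

At M = 15410: Q = 507.840.
dQ/dM = -54.98/M = -0.00356781 at this income.
η = (dQ/dM)·(M/Q) = -0.00356781 × (15410/507.840) = -0.11.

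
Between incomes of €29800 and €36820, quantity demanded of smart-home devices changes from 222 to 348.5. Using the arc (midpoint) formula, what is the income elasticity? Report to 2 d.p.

2.10

ΔQ = 348.5 − 222 = 126.5; midpoint Q̄ = (222 + 348.5)/2 = 285.25.
ΔI = 36820 − 29800 = 7020; midpoint Ī = (29800 + 36820)/2 = 33310.
η = (ΔQ/Q̄) ÷ (ΔI/Ī) = (126.5/285.25) ÷ (7020/33310) = 2.10.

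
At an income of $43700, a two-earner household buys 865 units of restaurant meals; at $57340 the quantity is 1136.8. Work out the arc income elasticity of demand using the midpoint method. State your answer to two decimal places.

1.01

ΔQ = 1136.8 − 865 = 271.8; midpoint Q̄ = (865 + 1136.8)/2 = 1000.9.
ΔI = 57340 − 43700 = 13640; midpoint Ī = (43700 + 57340)/2 = 50520.
η = (ΔQ/Q̄) ÷ (ΔI/Ī) = (271.8/1000.9) ÷ (13640/50520) = 1.01.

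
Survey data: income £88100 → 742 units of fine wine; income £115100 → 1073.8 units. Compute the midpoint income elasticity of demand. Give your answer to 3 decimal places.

1.375

ΔQ = 1073.8 − 742 = 331.8; midpoint Q̄ = (742 + 1073.8)/2 = 907.9.
ΔI = 115100 − 88100 = 27000; midpoint Ī = (88100 + 115100)/2 = 101600.
η = (ΔQ/Q̄) ÷ (ΔI/Ī) = (331.8/907.9) ÷ (27000/101600) = 1.375.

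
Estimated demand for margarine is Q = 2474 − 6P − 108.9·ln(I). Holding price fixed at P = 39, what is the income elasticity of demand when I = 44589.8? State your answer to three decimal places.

At P = 39, I = 44589.8: Q = 1074.197.
Holding P constant, ∂Q/∂I = -108.9/I = -0.00244226.
η_I = (∂Q/∂I)·(I/Q) = -0.00244226 × (44589.8/1074.197) = -0.101.

-0.101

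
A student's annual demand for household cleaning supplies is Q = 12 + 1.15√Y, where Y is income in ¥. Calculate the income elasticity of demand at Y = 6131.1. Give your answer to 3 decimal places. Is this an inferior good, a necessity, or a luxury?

0.441 (necessity)

At Y = 6131.1: Q = 102.047.
dQ/dY = 1.15/(2√Y) = 0.00734342 at this income.
η = (dQ/dY)·(Y/Q) = 0.00734342 × (6131.1/102.047) = 0.441.
Since 0 < η < 1, the good is a necessity.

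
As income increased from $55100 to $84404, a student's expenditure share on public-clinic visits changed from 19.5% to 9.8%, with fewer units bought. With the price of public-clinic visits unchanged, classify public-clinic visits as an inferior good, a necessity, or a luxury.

Quantity demanded falls as income rises, so η < 0.

inferior good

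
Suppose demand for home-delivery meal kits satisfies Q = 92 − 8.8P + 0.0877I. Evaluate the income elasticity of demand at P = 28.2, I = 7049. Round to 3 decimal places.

1.338

At P = 28.2, I = 7049: Q = 462.037.
Holding P constant, ∂Q/∂I = 0.0877.
η_I = (∂Q/∂I)·(I/Q) = 0.0877 × (7049/462.037) = 1.338.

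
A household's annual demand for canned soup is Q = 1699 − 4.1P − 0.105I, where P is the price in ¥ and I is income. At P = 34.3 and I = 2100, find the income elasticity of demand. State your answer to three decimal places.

-0.165

At P = 34.3, I = 2100: Q = 1337.870.
Holding P constant, ∂Q/∂I = −0.105.
η_I = (∂Q/∂I)·(I/Q) = -0.105 × (2100/1337.870) = -0.165.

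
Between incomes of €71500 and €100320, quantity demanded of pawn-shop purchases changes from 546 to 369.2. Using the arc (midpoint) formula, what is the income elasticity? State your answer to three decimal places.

-1.152

ΔQ = 369.2 − 546 = -176.8; midpoint Q̄ = (546 + 369.2)/2 = 457.6.
ΔI = 100320 − 71500 = 28820; midpoint Ī = (71500 + 100320)/2 = 85910.
η = (ΔQ/Q̄) ÷ (ΔI/Ī) = (-176.8/457.6) ÷ (28820/85910) = -1.152.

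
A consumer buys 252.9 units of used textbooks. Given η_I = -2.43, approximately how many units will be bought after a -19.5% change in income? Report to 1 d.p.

%ΔQ ≈ η × %ΔI = -2.43 × (-19.5%) = 47.385%.
New Q ≈ 252.9 × (1 + 0.47385) = 372.7.

372.7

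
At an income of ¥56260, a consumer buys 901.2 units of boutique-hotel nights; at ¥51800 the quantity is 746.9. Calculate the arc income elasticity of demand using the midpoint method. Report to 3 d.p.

ΔQ = 746.9 − 901.2 = -154.3; midpoint Q̄ = (901.2 + 746.9)/2 = 824.05.
ΔI = 51800 − 56260 = -4460; midpoint Ī = (56260 + 51800)/2 = 54030.
η = (ΔQ/Q̄) ÷ (ΔI/Ī) = (-154.3/824.05) ÷ (-4460/54030) = 2.268.

2.268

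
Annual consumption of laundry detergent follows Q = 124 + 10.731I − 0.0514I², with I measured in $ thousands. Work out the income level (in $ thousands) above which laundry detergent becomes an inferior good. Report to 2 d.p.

104.39

dQ/dI = 10.731 − 0.1028I.
The good is inferior where dQ/dI < 0. Setting dQ/dI = 0 gives I = 10.731 / 0.1028 = 104.39.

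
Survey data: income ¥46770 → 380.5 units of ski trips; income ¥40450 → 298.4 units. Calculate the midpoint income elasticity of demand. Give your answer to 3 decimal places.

1.669

ΔQ = 298.4 − 380.5 = -82.1; midpoint Q̄ = (380.5 + 298.4)/2 = 339.45.
ΔI = 40450 − 46770 = -6320; midpoint Ī = (46770 + 40450)/2 = 43610.
η = (ΔQ/Q̄) ÷ (ΔI/Ī) = (-82.1/339.45) ÷ (-6320/43610) = 1.669.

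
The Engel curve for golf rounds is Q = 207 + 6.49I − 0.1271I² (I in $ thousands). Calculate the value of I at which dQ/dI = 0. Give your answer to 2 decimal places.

dQ/dI = 6.49 − 0.2542I.
The good is inferior where dQ/dI < 0. Setting dQ/dI = 0 gives I = 6.49 / 0.2542 = 25.53.

25.53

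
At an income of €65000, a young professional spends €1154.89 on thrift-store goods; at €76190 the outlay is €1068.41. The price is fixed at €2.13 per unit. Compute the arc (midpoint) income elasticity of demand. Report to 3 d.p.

-0.491

With a constant price, Q₁ = 1154.89/2.13 = 542.202 and Q₂ = 1068.41/2.13 = 501.601 (equivalently, work directly with expenditure since P cancels).
Midpoint %ΔQ = (1068.41 − 1154.89)/1111.65 = -0.07779; midpoint %ΔI = (76190 − 65000)/70595 = 0.15851.
η = -0.07779 / 0.15851 = -0.491.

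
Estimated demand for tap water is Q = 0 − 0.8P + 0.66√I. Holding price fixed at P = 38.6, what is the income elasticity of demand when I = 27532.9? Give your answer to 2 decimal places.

At P = 38.6, I = 27532.9: Q = 78.634.
Holding P constant, ∂Q/∂I = 0.66/(2√I) = 0.00198879.
η_I = (∂Q/∂I)·(I/Q) = 0.00198879 × (27532.9/78.634) = 0.70.

0.70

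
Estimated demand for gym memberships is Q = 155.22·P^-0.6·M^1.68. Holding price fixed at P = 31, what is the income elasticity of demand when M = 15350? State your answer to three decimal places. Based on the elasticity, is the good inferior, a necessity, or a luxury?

For a multiplicative demand Q = A·P^α·M^β, the income elasticity is β everywhere.
Here β = 1.68, so η = 1.680.
Since η > 1, this is a luxury.

1.680 (luxury)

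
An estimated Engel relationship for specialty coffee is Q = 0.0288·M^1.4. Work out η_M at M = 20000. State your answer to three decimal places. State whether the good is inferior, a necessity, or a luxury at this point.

1.400 (luxury)

For Q = A·M^β the income elasticity is constant and equal to β.
Here β = 1.4, so η = 1.400.
Since η > 1, the good is a luxury.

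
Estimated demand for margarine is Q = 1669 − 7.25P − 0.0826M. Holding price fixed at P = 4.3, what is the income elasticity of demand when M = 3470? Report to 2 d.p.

At P = 4.3, M = 3470: Q = 1351.203.
Holding P constant, ∂Q/∂M = −0.0826.
η_M = (∂Q/∂M)·(M/Q) = -0.0826 × (3470/1351.203) = -0.21.

-0.21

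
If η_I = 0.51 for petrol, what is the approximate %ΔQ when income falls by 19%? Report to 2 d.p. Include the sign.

-9.69%

%ΔQ ≈ η × %ΔI = 0.51 × (-19%) = -9.69%.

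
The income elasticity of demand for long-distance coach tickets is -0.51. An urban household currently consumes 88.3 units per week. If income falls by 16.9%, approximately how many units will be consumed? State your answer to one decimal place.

%ΔQ ≈ η × %ΔI = -0.51 × (-16.9%) = 8.619%.
New Q ≈ 88.3 × (1 + 0.08619) = 95.9.

95.9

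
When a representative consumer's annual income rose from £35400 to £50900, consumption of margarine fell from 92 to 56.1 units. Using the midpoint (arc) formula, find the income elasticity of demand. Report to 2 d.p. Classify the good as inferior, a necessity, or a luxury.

-1.35 (inferior good)

ΔQ = 56.1 − 92 = -35.9; midpoint Q̄ = (92 + 56.1)/2 = 74.05.
ΔI = 50900 − 35400 = 15500; midpoint Ī = (35400 + 50900)/2 = 43150.
η = (ΔQ/Q̄) ÷ (ΔI/Ī) = (-35.9/74.05) ÷ (15500/43150) = -1.35.
η < 0 ⇒ inferior good.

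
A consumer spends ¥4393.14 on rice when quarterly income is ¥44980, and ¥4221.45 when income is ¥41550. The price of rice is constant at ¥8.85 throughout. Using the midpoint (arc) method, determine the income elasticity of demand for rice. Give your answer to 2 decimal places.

With a constant price, Q₁ = 4393.14/8.85 = 496.400 and Q₂ = 4221.45/8.85 = 477.000 (equivalently, work directly with expenditure since P cancels).
Midpoint %ΔQ = (4221.45 − 4393.14)/4307.30 = -0.03986; midpoint %ΔI = (41550 − 44980)/43265 = -0.07928.
η = -0.03986 / -0.07928 = 0.50.

0.50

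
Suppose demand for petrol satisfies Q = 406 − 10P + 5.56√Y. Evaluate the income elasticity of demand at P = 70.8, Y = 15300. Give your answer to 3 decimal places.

At P = 70.8, Y = 15300: Q = 385.734.
Holding P constant, ∂Q/∂Y = 5.56/(2√Y) = 0.022475.
η_Y = (∂Q/∂Y)·(Y/Q) = 0.022475 × (15300/385.734) = 0.891.

0.891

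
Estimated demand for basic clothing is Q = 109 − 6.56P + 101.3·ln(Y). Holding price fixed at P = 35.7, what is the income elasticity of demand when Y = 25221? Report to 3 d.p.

0.112

At P = 35.7, Y = 25221: Q = 901.527.
Holding P constant, ∂Q/∂Y = 101.3/Y = 0.00401649.
η_Y = (∂Q/∂Y)·(Y/Q) = 0.00401649 × (25221/901.527) = 0.112.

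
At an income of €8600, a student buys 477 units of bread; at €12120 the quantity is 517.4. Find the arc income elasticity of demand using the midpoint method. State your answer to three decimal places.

ΔQ = 517.4 − 477 = 40.4; midpoint Q̄ = (477 + 517.4)/2 = 497.2.
ΔI = 12120 − 8600 = 3520; midpoint Ī = (8600 + 12120)/2 = 10360.
η = (ΔQ/Q̄) ÷ (ΔI/Ī) = (40.4/497.2) ÷ (3520/10360) = 0.239.

0.239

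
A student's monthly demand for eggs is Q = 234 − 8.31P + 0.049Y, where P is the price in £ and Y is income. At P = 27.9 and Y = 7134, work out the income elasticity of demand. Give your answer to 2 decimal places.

At P = 27.9, Y = 7134: Q = 351.717.
Holding P constant, ∂Q/∂Y = 0.049.
η_Y = (∂Q/∂Y)·(Y/Q) = 0.049 × (7134/351.717) = 0.99.

0.99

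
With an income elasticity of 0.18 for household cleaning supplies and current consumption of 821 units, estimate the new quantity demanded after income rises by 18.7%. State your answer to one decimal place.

%ΔQ ≈ η × %ΔI = 0.18 × 18.7% = 3.366%.
New Q ≈ 821 × (1 + 0.03366) = 848.6.

848.6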